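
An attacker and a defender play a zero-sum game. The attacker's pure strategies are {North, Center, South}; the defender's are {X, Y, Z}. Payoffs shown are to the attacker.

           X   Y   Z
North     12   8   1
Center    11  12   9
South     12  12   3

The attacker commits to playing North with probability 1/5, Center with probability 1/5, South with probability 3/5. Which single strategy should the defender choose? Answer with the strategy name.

If the defender plays X, the attacker's expected payoff is (1/5)·12 + (1/5)·11 + (3/5)·12 = 59/5.
If the defender plays Y, the attacker's expected payoff is (1/5)·8 + (1/5)·12 + (3/5)·12 = 56/5.
If the defender plays Z, the attacker's expected payoff is (1/5)·1 + (1/5)·9 + (3/5)·3 = 19/5.
The defender minimizes the attacker's payoff; the smallest is 19/5, so the best response is Z.

Z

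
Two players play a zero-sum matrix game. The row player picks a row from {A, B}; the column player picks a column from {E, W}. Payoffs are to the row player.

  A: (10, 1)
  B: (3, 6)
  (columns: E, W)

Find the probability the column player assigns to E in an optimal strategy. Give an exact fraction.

5/12

Row minima: A → 1, B → 3; maximin = 3.
Column maxima: E → 10, W → 6; minimax = 6.
3 ≠ 6, so there is no saddle point; optimal play is mixed.
Let the row player play A with probability p. Expected payoff against E: 10p + 3(1−p) = 7p + 3; against W: 1p + 6(1−p) = −5p + 6.
Setting these equal: 7p + 3 = −5p + 6 ⇒ 12p = 3 ⇒ p = 1/4, and the value is (7)·(1/4) + 3 = 19/4.
For the column player: with q = P(E), equating A's and B's payoffs gives 9q + 1 = −3q + 6 ⇒ q = 5/12.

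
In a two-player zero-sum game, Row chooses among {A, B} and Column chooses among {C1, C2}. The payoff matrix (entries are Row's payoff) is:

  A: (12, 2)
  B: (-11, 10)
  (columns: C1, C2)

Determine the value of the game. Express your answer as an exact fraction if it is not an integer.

142/31

Row minima: A → 2, B → -11; maximin = 2.
Column maxima: C1 → 12, C2 → 10; minimax = 10.
2 ≠ 10, so there is no saddle point; optimal play is mixed.
Let Row play A with probability p. Expected payoff against C1: 12p + (-11)(1−p) = 23p − 11; against C2: 2p + 10(1−p) = −8p + 10.
Setting these equal: 23p − 11 = −8p + 10 ⇒ 31p = 21 ⇒ p = 21/31, and the value is (23)·(21/31) − 11 = 142/31.
For Column: with q = P(C1), equating A's and B's payoffs gives 10q + 2 = −21q + 10 ⇒ q = 8/31.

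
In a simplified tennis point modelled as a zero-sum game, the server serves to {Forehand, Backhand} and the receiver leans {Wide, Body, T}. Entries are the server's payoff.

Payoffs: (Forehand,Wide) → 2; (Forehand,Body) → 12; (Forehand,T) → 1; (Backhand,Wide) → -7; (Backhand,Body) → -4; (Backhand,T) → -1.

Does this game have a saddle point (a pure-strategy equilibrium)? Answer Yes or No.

Row minima: Forehand → 1, Backhand → -7; maximin = 1.
Column maxima: Wide → 2, Body → 12, T → 1; minimax = 1.
maximin = minimax = 1, so a saddle point exists.

Yes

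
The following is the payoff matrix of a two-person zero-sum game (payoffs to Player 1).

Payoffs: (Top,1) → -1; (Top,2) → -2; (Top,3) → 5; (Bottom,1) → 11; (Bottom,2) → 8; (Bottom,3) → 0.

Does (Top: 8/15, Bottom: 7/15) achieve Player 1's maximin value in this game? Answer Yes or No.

Against 1 this mix gives (8/15)·(-1) + (7/15)·11 = 23/5.
Against 2 this mix gives (8/15)·(-2) + (7/15)·8 = 8/3.
Against 3 this mix gives (8/15)·5 + (7/15)·0 = 8/3.
All of Player 2's active replies (2, 3) yield 8/3, and no column does worse for Player 1. The mix makes Player 2 indifferent and guarantees 8/3, so it is optimal.

Yes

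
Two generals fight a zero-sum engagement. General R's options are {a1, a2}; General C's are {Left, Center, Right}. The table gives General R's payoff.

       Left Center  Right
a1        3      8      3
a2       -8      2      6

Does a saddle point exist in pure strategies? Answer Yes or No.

Row minima: a1 → 3, a2 → -8; maximin = 3.
Column maxima: Left → 3, Center → 8, Right → 6; minimax = 3.
maximin = minimax = 3, so a saddle point exists.

Yes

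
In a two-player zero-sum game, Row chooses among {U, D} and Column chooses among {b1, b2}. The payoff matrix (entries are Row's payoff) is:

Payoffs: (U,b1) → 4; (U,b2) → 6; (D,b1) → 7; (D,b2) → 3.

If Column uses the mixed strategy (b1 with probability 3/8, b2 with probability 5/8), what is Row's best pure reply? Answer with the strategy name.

Expected payoff of U: (3/8)·4 + (5/8)·6 = 21/4.
Expected payoff of D: (3/8)·7 + (5/8)·3 = 9/2.
The largest is 21/4, so Row's best response is U.

U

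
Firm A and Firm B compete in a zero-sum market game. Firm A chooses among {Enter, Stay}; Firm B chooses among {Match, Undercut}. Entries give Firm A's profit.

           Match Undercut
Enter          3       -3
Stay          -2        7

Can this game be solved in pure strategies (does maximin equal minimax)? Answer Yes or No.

No

Row minima: Enter → -3, Stay → -2; maximin = -2.
Column maxima: Match → 3, Undercut → 7; minimax = 3.
-2 ≠ 3, so no pure-strategy equilibrium exists.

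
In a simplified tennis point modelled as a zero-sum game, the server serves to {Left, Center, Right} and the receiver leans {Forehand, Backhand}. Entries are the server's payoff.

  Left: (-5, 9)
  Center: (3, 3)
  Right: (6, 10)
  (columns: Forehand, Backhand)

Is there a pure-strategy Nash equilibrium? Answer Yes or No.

Yes

Row minima: Left → -5, Center → 3, Right → 6; maximin = 6.
Column maxima: Forehand → 6, Backhand → 10; minimax = 6.
maximin = minimax = 6, so a saddle point exists.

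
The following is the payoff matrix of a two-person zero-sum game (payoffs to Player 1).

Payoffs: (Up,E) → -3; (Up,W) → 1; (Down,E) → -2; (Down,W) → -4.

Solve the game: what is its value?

Row minima: Up → -3, Down → -4; maximin = -3.
Column maxima: E → -2, W → 1; minimax = -2.
-3 ≠ -2, so there is no saddle point; optimal play is mixed.
Let Player 1 play Up with probability p. Expected payoff against E: (-3)p + (-2)(1−p) = −p − 2; against W: 1p + (-4)(1−p) = 5p − 4.
Setting these equal: −p − 2 = 5p − 4 ⇒ −6p = -2 ⇒ p = 1/3, and the value is (-1)·(1/3) − 2 = -7/3.
For Player 2: with q = P(E), equating Up's and Down's payoffs gives −4q + 1 = 2q − 4 ⇒ q = 5/6.

-7/3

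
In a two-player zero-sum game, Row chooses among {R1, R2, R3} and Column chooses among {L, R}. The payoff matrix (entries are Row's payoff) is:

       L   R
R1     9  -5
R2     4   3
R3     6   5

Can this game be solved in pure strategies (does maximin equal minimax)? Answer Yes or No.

Yes

Row minima: R1 → -5, R2 → 3, R3 → 5; maximin = 5.
Column maxima: L → 9, R → 5; minimax = 5.
maximin = minimax = 5, so a saddle point exists.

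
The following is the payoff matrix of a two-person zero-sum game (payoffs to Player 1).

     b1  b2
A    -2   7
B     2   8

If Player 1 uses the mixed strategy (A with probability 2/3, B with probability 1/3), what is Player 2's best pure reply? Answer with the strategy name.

If Player 2 plays b1, Player 1's expected payoff is (2/3)·(-2) + (1/3)·2 = -2/3.
If Player 2 plays b2, Player 1's expected payoff is (2/3)·7 + (1/3)·8 = 22/3.
Player 2 minimizes Player 1's payoff; the smallest is -2/3, so the best response is b1.

b1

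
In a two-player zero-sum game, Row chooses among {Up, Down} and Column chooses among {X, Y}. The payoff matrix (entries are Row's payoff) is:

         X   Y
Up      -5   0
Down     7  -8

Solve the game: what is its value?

Row minima: Up → -5, Down → -8; maximin = -5.
Column maxima: X → 7, Y → 0; minimax = 0.
-5 ≠ 0, so there is no saddle point; optimal play is mixed.
Let Row play Up with probability p. Expected payoff against X: (-5)p + 7(1−p) = −12p + 7; against Y: 0p + (-8)(1−p) = 8p − 8.
Setting these equal: −12p + 7 = 8p − 8 ⇒ −20p = -15 ⇒ p = 3/4, and the value is (-12)·(3/4) + 7 = -2.
For Column: with q = P(X), equating Up's and Down's payoffs gives −5q = 15q − 8 ⇒ q = 2/5.

-2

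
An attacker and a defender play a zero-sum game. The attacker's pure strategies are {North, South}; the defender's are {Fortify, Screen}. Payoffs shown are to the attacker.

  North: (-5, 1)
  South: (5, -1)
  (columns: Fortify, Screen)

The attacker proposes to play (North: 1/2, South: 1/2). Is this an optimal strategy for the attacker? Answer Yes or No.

Yes

Against Fortify this mix gives (1/2)·(-5) + (1/2)·5 = 0.
Against Screen this mix gives (1/2)·1 + (1/2)·(-1) = 0.
All of the defender's active replies (Fortify, Screen) yield 0, and no column does worse for the attacker. The mix makes the defender indifferent and guarantees 0, so it is optimal.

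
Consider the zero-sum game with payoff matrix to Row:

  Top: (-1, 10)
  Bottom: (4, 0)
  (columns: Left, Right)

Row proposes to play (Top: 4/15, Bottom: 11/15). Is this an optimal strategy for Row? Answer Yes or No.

Against Left this mix gives (4/15)·(-1) + (11/15)·4 = 8/3.
Against Right this mix gives (4/15)·10 + (11/15)·0 = 8/3.
All of Column's active replies (Left, Right) yield 8/3, and no column does worse for Row. The mix makes Column indifferent and guarantees 8/3, so it is optimal.

Yes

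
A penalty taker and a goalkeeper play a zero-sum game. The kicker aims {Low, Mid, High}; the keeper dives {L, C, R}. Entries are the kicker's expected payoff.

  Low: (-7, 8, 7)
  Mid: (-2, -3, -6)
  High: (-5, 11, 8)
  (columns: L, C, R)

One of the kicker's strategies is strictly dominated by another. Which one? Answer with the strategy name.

Low

High gives a strictly higher payoff than Low against every column: -5 > -7, 11 > 8, 8 > 7.
So Low is strictly dominated and the kicker never plays it.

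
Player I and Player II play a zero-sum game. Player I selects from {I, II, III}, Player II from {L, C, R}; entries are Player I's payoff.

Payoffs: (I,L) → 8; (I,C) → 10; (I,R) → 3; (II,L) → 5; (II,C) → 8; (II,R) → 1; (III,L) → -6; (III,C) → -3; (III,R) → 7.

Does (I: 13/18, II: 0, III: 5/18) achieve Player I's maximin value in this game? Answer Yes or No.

Against L this mix gives (13/18)·8 + (5/18)·(-6) = 37/9.
Against C this mix gives (13/18)·10 + (5/18)·(-3) = 115/18.
Against R this mix gives (13/18)·3 + (5/18)·7 = 37/9.
All of Player II's active replies (L, R) yield 37/9, and no column does worse for Player I. The mix makes Player II indifferent and guarantees 37/9, so it is optimal.

Yes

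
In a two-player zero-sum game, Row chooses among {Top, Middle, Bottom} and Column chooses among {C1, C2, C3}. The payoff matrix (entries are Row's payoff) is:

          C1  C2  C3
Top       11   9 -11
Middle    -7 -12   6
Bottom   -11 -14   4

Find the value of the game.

-39/19

Row minima: Top → -11, Middle → -12, Bottom → -14; maximin = -11.
Column maxima: C1 → 11, C2 → 9, C3 → 6; minimax = 6.
-11 ≠ 6, so there is no saddle point; optimal play is mixed.
Bottom is strictly dominated by Middle, so Row never plays it.
C1 is strictly dominated by C2 (it gives Row strictly more in every row), so Column never plays it.
On the remaining 2×2 (Top, Middle vs C2, C3):
Let Row play Top with probability p. Expected payoff against C2: 9p + (-12)(1−p) = 21p − 12; against C3: (-11)p + 6(1−p) = −17p + 6.
Setting these equal: 21p − 12 = −17p + 6 ⇒ 38p = 18 ⇒ p = 9/19, and the value is (21)·(9/19) − 12 = -39/19.
For Column: with q = P(C2), equating Top's and Middle's payoffs gives 20q − 11 = −18q + 6 ⇒ q = 17/38.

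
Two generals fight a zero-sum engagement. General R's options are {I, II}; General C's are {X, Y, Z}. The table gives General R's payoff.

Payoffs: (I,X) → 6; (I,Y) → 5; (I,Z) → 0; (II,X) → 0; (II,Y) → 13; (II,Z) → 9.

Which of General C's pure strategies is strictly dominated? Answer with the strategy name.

Y

Z holds General R's payoff strictly below Y in every row: 0 < 5, 9 < 13.
So Y is strictly dominated for General C.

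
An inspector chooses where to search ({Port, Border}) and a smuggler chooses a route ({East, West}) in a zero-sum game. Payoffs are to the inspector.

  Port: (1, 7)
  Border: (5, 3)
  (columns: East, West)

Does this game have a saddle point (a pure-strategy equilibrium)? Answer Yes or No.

Row minima: Port → 1, Border → 3; maximin = 3.
Column maxima: East → 5, West → 7; minimax = 5.
3 ≠ 5, so no pure-strategy equilibrium exists.

No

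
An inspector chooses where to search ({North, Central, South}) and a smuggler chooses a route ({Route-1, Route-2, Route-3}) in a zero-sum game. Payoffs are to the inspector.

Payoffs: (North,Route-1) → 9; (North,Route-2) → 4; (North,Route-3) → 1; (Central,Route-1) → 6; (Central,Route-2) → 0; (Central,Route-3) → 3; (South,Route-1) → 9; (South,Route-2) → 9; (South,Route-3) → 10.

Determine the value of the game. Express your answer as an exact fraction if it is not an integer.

9

Row minima: North → 1, Central → 0, South → 9; maximin = 9.
Column maxima: Route-1 → 9, Route-2 → 9, Route-3 → 10; minimax = 9.
Since maximin = minimax = 9, there is a saddle point and the value is 9.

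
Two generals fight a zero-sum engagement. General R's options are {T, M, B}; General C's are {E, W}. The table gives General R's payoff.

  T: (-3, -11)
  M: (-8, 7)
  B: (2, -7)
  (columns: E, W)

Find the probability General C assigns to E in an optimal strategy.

Row minima: T → -11, M → -8, B → -7; maximin = -7.
Column maxima: E → 2, W → 7; minimax = 2.
-7 ≠ 2, so there is no saddle point; optimal play is mixed.
T is strictly dominated by B, so General R never plays it.
On the remaining 2×2 (M, B vs E, W):
Let General R play M with probability p. Expected payoff against E: (-8)p + 2(1−p) = −10p + 2; against W: 7p + (-7)(1−p) = 14p − 7.
Setting these equal: −10p + 2 = 14p − 7 ⇒ −24p = -9 ⇒ p = 3/8, and the value is (-10)·(3/8) + 2 = -7/4.
For General C: with q = P(E), equating M's and B's payoffs gives −15q + 7 = 9q − 7 ⇒ q = 7/12.

7/12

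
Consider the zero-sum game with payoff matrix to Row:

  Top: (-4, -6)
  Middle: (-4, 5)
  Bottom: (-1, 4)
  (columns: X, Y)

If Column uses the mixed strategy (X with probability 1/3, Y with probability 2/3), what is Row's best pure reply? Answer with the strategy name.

Bottom

Expected payoff of Top: (1/3)·(-4) + (2/3)·(-6) = -16/3.
Expected payoff of Middle: (1/3)·(-4) + (2/3)·5 = 2.
Expected payoff of Bottom: (1/3)·(-1) + (2/3)·4 = 7/3.
The largest is 7/3, so Row's best response is Bottom.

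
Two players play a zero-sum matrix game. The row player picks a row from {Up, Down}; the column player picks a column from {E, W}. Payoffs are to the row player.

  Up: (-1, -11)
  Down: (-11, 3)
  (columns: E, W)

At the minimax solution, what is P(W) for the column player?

Row minima: Up → -11, Down → -11; maximin = -11.
Column maxima: E → -1, W → 3; minimax = -1.
-11 ≠ -1, so there is no saddle point; optimal play is mixed.
Let the row player play Up with probability p. Expected payoff against E: (-1)p + (-11)(1−p) = 10p − 11; against W: (-11)p + 3(1−p) = −14p + 3.
Setting these equal: 10p − 11 = −14p + 3 ⇒ 24p = 14 ⇒ p = 7/12, and the value is (10)·(7/12) − 11 = -31/6.
For the column player: with q = P(E), equating Up's and Down's payoffs gives 10q − 11 = −14q + 3 ⇒ q = 7/12.

5/12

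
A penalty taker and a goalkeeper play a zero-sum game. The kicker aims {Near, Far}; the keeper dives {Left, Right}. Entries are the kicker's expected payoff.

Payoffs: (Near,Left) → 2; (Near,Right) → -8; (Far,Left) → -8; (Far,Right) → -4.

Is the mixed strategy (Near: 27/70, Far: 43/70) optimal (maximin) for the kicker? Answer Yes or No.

Against Left this mix gives (27/70)·2 + (43/70)·(-8) = -29/7.
Against Right this mix gives (27/70)·(-8) + (43/70)·(-4) = -194/35.
The keeper will play Right, holding the kicker to -194/35. Shifting weight toward the row that does better against Right would raise this floor (the equalizing mix achieves -36/7 against both Right and Left), so the proposed strategy is not optimal.

No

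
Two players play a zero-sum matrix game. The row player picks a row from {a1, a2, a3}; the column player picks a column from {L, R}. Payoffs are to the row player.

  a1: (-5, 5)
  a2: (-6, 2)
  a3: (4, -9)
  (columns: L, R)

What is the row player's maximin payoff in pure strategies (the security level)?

Row minima: a1 → -5, a2 → -6, a3 → -9.
The best of these is -5.

-5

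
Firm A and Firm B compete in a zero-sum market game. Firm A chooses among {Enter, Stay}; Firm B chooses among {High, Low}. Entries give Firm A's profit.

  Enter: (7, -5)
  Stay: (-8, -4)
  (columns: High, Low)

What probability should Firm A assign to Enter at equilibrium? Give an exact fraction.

Row minima: Enter → -5, Stay → -8; maximin = -5.
Column maxima: High → 7, Low → -4; minimax = -4.
-5 ≠ -4, so there is no saddle point; optimal play is mixed.
Let Firm A play Enter with probability p. Expected payoff against High: 7p + (-8)(1−p) = 15p − 8; against Low: (-5)p + (-4)(1−p) = −p − 4.
Setting these equal: 15p − 8 = −p − 4 ⇒ 16p = 4 ⇒ p = 1/4, and the value is (15)·(1/4) − 8 = -17/4.
For Firm B: with q = P(High), equating Enter's and Stay's payoffs gives 12q − 5 = −4q − 4 ⇒ q = 1/16.

1/4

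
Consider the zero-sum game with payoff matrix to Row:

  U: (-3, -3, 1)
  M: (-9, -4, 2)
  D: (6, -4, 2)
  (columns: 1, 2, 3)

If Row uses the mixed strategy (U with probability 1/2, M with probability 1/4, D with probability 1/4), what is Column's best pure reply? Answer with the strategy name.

2

If Column plays 1, Row's expected payoff is (1/2)·(-3) + (1/4)·(-9) + (1/4)·6 = -9/4.
If Column plays 2, Row's expected payoff is (1/2)·(-3) + (1/4)·(-4) + (1/4)·(-4) = -7/2.
If Column plays 3, Row's expected payoff is (1/2)·1 + (1/4)·2 + (1/4)·2 = 3/2.
Column minimizes Row's payoff; the smallest is -7/2, so the best response is 2.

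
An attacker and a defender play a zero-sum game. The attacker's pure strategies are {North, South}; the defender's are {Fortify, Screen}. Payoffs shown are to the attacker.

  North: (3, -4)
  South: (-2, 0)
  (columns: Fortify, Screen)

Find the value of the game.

-8/9

Row minima: North → -4, South → -2; maximin = -2.
Column maxima: Fortify → 3, Screen → 0; minimax = 0.
-2 ≠ 0, so there is no saddle point; optimal play is mixed.
Let the attacker play North with probability p. Expected payoff against Fortify: 3p + (-2)(1−p) = 5p − 2; against Screen: (-4)p + 0(1−p) = −4p.
Setting these equal: 5p − 2 = −4p ⇒ 9p = 2 ⇒ p = 2/9, and the value is (5)·(2/9) − 2 = -8/9.
For the defender: with q = P(Fortify), equating North's and South's payoffs gives 7q − 4 = −2q ⇒ q = 4/9.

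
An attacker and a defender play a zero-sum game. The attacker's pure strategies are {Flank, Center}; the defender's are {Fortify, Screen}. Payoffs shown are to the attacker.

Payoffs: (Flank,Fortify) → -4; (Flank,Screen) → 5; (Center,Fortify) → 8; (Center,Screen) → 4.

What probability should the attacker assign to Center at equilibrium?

9/13

Row minima: Flank → -4, Center → 4; maximin = 4.
Column maxima: Fortify → 8, Screen → 5; minimax = 5.
4 ≠ 5, so there is no saddle point; optimal play is mixed.
Let the attacker play Flank with probability p. Expected payoff against Fortify: (-4)p + 8(1−p) = −12p + 8; against Screen: 5p + 4(1−p) = p + 4.
Setting these equal: −12p + 8 = p + 4 ⇒ −13p = -4 ⇒ p = 4/13, and the value is (-12)·(4/13) + 8 = 56/13.
For the defender: with q = P(Fortify), equating Flank's and Center's payoffs gives −9q + 5 = 4q + 4 ⇒ q = 1/13.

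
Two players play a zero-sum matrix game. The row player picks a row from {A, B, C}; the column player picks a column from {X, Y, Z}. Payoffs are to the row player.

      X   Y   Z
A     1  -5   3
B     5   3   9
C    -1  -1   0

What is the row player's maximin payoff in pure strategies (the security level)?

3

Row minima: A → -5, B → 3, C → -1.
The best of these is 3.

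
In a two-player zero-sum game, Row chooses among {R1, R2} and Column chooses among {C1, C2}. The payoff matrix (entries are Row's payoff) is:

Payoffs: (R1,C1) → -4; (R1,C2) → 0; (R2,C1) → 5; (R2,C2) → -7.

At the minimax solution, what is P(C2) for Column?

9/16

Row minima: R1 → -4, R2 → -7; maximin = -4.
Column maxima: C1 → 5, C2 → 0; minimax = 0.
-4 ≠ 0, so there is no saddle point; optimal play is mixed.
Let Row play R1 with probability p. Expected payoff against C1: (-4)p + 5(1−p) = −9p + 5; against C2: 0p + (-7)(1−p) = 7p − 7.
Setting these equal: −9p + 5 = 7p − 7 ⇒ −16p = -12 ⇒ p = 3/4, and the value is (-9)·(3/4) + 5 = -7/4.
For Column: with q = P(C1), equating R1's and R2's payoffs gives −4q = 12q − 7 ⇒ q = 7/16.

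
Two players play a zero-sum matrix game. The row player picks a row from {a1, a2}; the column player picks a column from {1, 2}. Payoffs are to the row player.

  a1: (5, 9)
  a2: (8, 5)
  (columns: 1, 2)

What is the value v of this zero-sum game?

47/7

Row minima: a1 → 5, a2 → 5; maximin = 5.
Column maxima: 1 → 8, 2 → 9; minimax = 8.
5 ≠ 8, so there is no saddle point; optimal play is mixed.
Let the row player play a1 with probability p. Expected payoff against 1: 5p + 8(1−p) = −3p + 8; against 2: 9p + 5(1−p) = 4p + 5.
Setting these equal: −3p + 8 = 4p + 5 ⇒ −7p = -3 ⇒ p = 3/7, and the value is (-3)·(3/7) + 8 = 47/7.
For the column player: with q = P(1), equating a1's and a2's payoffs gives −4q + 9 = 3q + 5 ⇒ q = 4/7.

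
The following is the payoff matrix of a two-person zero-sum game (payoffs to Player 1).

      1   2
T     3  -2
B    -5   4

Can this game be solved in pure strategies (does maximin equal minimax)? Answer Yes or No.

No

Row minima: T → -2, B → -5; maximin = -2.
Column maxima: 1 → 3, 2 → 4; minimax = 3.
-2 ≠ 3, so no pure-strategy equilibrium exists.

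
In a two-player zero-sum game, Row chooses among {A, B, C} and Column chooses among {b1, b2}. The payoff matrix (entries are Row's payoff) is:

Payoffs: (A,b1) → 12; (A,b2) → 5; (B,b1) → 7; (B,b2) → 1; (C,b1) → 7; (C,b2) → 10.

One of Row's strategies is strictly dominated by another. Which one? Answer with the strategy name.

B

A gives a strictly higher payoff than B against every column: 12 > 7, 5 > 1.
So B is strictly dominated and Row never plays it.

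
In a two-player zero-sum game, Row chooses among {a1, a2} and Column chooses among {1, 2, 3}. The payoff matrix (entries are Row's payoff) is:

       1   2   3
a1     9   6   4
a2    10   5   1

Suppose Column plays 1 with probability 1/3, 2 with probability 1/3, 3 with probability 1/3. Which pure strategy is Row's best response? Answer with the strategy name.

Expected payoff of a1: (1/3)·9 + (1/3)·6 + (1/3)·4 = 19/3.
Expected payoff of a2: (1/3)·10 + (1/3)·5 + (1/3)·1 = 16/3.
The largest is 19/3, so Row's best response is a1.

a1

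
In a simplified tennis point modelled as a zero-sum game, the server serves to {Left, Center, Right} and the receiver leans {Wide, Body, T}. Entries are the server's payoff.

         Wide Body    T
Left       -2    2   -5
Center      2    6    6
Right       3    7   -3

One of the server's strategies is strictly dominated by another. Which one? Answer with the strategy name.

Left

Center gives a strictly higher payoff than Left against every column: 2 > -2, 6 > 2, 6 > -5.
So Left is strictly dominated and the server never plays it.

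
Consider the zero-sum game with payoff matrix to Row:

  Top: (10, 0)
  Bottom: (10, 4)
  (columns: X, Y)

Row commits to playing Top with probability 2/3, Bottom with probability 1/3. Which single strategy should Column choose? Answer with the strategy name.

Y

If Column plays X, Row's expected payoff is (2/3)·10 + (1/3)·10 = 10.
If Column plays Y, Row's expected payoff is (2/3)·0 + (1/3)·4 = 4/3.
Column minimizes Row's payoff; the smallest is 4/3, so the best response is Y.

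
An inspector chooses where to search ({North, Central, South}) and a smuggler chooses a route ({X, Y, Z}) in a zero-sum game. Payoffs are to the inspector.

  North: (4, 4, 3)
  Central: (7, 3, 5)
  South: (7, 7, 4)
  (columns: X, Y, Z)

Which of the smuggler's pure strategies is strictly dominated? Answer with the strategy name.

X

Z holds the inspector's payoff strictly below X in every row: 3 < 4, 5 < 7, 4 < 7.
So X is strictly dominated for the smuggler.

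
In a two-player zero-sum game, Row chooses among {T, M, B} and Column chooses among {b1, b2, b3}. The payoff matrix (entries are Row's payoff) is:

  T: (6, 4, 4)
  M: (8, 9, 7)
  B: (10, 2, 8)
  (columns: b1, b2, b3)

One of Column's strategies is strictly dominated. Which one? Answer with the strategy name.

b1

b3 holds Row's payoff strictly below b1 in every row: 4 < 6, 7 < 8, 8 < 10.
So b1 is strictly dominated for Column.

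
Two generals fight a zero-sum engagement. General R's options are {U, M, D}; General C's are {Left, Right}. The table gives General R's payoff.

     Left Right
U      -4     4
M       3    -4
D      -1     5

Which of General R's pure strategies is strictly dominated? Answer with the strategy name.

U

D gives a strictly higher payoff than U against every column: -1 > -4, 5 > 4.
So U is strictly dominated and General R never plays it.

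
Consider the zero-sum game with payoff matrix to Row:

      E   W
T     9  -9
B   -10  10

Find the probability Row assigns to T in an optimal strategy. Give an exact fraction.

10/19

Row minima: T → -9, B → -10; maximin = -9.
Column maxima: E → 9, W → 10; minimax = 9.
-9 ≠ 9, so there is no saddle point; optimal play is mixed.
Let Row play T with probability p. Expected payoff against E: 9p + (-10)(1−p) = 19p − 10; against W: (-9)p + 10(1−p) = −19p + 10.
Setting these equal: 19p − 10 = −19p + 10 ⇒ 38p = 20 ⇒ p = 10/19, and the value is (19)·(10/19) − 10 = 0.
For Column: with q = P(E), equating T's and B's payoffs gives 18q − 9 = −20q + 10 ⇒ q = 1/2.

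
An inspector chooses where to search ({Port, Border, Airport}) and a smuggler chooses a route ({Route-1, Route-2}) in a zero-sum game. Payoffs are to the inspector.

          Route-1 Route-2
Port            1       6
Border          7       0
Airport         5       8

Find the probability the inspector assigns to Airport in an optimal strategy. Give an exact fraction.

Row minima: Port → 1, Border → 0, Airport → 5; maximin = 5.
Column maxima: Route-1 → 7, Route-2 → 8; minimax = 7.
5 ≠ 7, so there is no saddle point; optimal play is mixed.
Port is strictly dominated by Airport, so the inspector never plays it.
On the remaining 2×2 (Border, Airport vs Route-1, Route-2):
Let the inspector play Border with probability p. Expected payoff against Route-1: 7p + 5(1−p) = 2p + 5; against Route-2: 0p + 8(1−p) = −8p + 8.
Setting these equal: 2p + 5 = −8p + 8 ⇒ 10p = 3 ⇒ p = 3/10, and the value is (2)·(3/10) + 5 = 28/5.
For the smuggler: with q = P(Route-1), equating Border's and Airport's payoffs gives 7q = −3q + 8 ⇒ q = 4/5.

7/10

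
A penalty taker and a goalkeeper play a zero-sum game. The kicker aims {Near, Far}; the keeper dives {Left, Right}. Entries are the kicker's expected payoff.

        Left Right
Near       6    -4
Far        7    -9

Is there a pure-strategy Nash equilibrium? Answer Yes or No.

Row minima: Near → -4, Far → -9; maximin = -4.
Column maxima: Left → 7, Right → -4; minimax = -4.
maximin = minimax = -4, so a saddle point exists.

Yes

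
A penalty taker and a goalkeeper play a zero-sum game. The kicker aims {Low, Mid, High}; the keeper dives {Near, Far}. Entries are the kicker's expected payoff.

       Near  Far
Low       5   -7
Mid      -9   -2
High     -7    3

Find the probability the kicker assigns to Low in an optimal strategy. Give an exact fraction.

Row minima: Low → -7, Mid → -9, High → -7; maximin = -7.
Column maxima: Near → 5, Far → 3; minimax = 3.
-7 ≠ 3, so there is no saddle point; optimal play is mixed.
Mid is strictly dominated by High, so the kicker never plays it.
On the remaining 2×2 (Low, High vs Near, Far):
Let the kicker play Low with probability p. Expected payoff against Near: 5p + (-7)(1−p) = 12p − 7; against Far: (-7)p + 3(1−p) = −10p + 3.
Setting these equal: 12p − 7 = −10p + 3 ⇒ 22p = 10 ⇒ p = 5/11, and the value is (12)·(5/11) − 7 = -17/11.
For the keeper: with q = P(Near), equating Low's and High's payoffs gives 12q − 7 = −10q + 3 ⇒ q = 5/11.

5/11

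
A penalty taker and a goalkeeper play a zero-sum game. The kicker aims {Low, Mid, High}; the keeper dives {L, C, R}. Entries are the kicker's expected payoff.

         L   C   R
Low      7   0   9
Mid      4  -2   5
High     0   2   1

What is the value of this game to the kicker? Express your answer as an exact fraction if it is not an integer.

Row minima: Low → 0, Mid → -2, High → 0; maximin = 0.
Column maxima: L → 7, C → 2, R → 9; minimax = 2.
0 ≠ 2, so there is no saddle point; optimal play is mixed.
Mid is strictly dominated by Low, so the kicker never plays it.
R is strictly dominated by L (it gives the kicker strictly more in every row), so the keeper never plays it.
On the remaining 2×2 (Low, High vs L, C):
Let the kicker play Low with probability p. Expected payoff against L: 7p + 0(1−p) = 7p; against C: 0p + 2(1−p) = −2p + 2.
Setting these equal: 7p = −2p + 2 ⇒ 9p = 2 ⇒ p = 2/9, and the value is (7)·(2/9) = 14/9.
For the keeper: with q = P(L), equating Low's and High's payoffs gives 7q = −2q + 2 ⇒ q = 2/9.

14/9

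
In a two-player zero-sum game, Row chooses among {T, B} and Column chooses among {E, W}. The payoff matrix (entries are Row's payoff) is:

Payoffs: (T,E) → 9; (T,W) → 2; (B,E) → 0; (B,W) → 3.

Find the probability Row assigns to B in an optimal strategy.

Row minima: T → 2, B → 0; maximin = 2.
Column maxima: E → 9, W → 3; minimax = 3.
2 ≠ 3, so there is no saddle point; optimal play is mixed.
Let Row play T with probability p. Expected payoff against E: 9p + 0(1−p) = 9p; against W: 2p + 3(1−p) = −p + 3.
Setting these equal: 9p = −p + 3 ⇒ 10p = 3 ⇒ p = 3/10, and the value is (9)·(3/10) = 27/10.
For Column: with q = P(E), equating T's and B's payoffs gives 7q + 2 = −3q + 3 ⇒ q = 1/10.

7/10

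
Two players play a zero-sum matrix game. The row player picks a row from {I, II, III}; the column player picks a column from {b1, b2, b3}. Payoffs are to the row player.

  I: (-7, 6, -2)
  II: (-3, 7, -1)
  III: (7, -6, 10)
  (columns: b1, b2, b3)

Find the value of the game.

31/23

Row minima: I → -7, II → -3, III → -6; maximin = -3.
Column maxima: b1 → 7, b2 → 7, b3 → 10; minimax = 7.
-3 ≠ 7, so there is no saddle point; optimal play is mixed.
I is strictly dominated by II, so the row player never plays it.
b3 is strictly dominated by b1 (it gives the row player strictly more in every row), so the column player never plays it.
On the remaining 2×2 (II, III vs b1, b2):
Let the row player play II with probability p. Expected payoff against b1: (-3)p + 7(1−p) = −10p + 7; against b2: 7p + (-6)(1−p) = 13p − 6.
Setting these equal: −10p + 7 = 13p − 6 ⇒ −23p = -13 ⇒ p = 13/23, and the value is (-10)·(13/23) + 7 = 31/23.
For the column player: with q = P(b1), equating II's and III's payoffs gives −10q + 7 = 13q − 6 ⇒ q = 13/23.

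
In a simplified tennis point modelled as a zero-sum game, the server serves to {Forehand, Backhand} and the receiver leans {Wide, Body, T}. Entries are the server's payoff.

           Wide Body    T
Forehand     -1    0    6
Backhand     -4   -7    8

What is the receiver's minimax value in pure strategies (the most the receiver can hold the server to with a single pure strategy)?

-1

Column maxima: Wide → -1, Body → 0, T → 8.
The smallest of these is -1.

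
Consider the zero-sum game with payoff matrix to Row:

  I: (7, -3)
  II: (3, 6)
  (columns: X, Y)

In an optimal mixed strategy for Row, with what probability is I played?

Row minima: I → -3, II → 3; maximin = 3.
Column maxima: X → 7, Y → 6; minimax = 6.
3 ≠ 6, so there is no saddle point; optimal play is mixed.
Let Row play I with probability p. Expected payoff against X: 7p + 3(1−p) = 4p + 3; against Y: (-3)p + 6(1−p) = −9p + 6.
Setting these equal: 4p + 3 = −9p + 6 ⇒ 13p = 3 ⇒ p = 3/13, and the value is (4)·(3/13) + 3 = 51/13.
For Column: with q = P(X), equating I's and II's payoffs gives 10q − 3 = −3q + 6 ⇒ q = 9/13.

3/13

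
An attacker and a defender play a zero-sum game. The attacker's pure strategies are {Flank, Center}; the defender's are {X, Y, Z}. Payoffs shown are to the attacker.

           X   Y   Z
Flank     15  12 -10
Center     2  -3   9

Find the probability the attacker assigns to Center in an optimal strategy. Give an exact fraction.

Row minima: Flank → -10, Center → -3; maximin = -3.
Column maxima: X → 15, Y → 12, Z → 9; minimax = 9.
-3 ≠ 9, so there is no saddle point; optimal play is mixed.
X is strictly dominated by Y (it gives the attacker strictly more in every row), so the defender never plays it.
On the remaining 2×2 (Flank, Center vs Y, Z):
Let the attacker play Flank with probability p. Expected payoff against Y: 12p + (-3)(1−p) = 15p − 3; against Z: (-10)p + 9(1−p) = −19p + 9.
Setting these equal: 15p − 3 = −19p + 9 ⇒ 34p = 12 ⇒ p = 6/17, and the value is (15)·(6/17) − 3 = 39/17.
For the defender: with q = P(Y), equating Flank's and Center's payoffs gives 22q − 10 = −12q + 9 ⇒ q = 19/34.

11/17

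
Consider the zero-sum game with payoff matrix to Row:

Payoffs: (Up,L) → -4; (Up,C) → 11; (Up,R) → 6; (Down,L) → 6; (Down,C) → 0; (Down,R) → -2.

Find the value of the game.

14/9

Row minima: Up → -4, Down → -2; maximin = -2.
Column maxima: L → 6, C → 11, R → 6; minimax = 6.
-2 ≠ 6, so there is no saddle point; optimal play is mixed.
C is strictly dominated by R (it gives Row strictly more in every row), so Column never plays it.
On the remaining 2×2 (Up, Down vs L, R):
Let Row play Up with probability p. Expected payoff against L: (-4)p + 6(1−p) = −10p + 6; against R: 6p + (-2)(1−p) = 8p − 2.
Setting these equal: −10p + 6 = 8p − 2 ⇒ −18p = -8 ⇒ p = 4/9, and the value is (-10)·(4/9) + 6 = 14/9.
For Column: with q = P(L), equating Up's and Down's payoffs gives −10q + 6 = 8q − 2 ⇒ q = 4/9.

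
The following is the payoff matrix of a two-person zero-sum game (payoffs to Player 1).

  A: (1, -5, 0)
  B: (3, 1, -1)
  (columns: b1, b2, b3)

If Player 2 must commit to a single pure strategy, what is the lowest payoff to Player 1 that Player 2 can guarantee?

0

Column maxima: b1 → 3, b2 → 1, b3 → 0.
The smallest of these is 0.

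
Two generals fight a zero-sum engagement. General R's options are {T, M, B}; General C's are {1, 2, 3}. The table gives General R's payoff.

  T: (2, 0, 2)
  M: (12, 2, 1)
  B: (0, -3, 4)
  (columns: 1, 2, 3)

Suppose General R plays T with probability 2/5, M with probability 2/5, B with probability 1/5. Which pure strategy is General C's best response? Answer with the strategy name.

2

If General C plays 1, General R's expected payoff is (2/5)·2 + (2/5)·12 + (1/5)·0 = 28/5.
If General C plays 2, General R's expected payoff is (2/5)·0 + (2/5)·2 + (1/5)·(-3) = 1/5.
If General C plays 3, General R's expected payoff is (2/5)·2 + (2/5)·1 + (1/5)·4 = 2.
General C minimizes General R's payoff; the smallest is 1/5, so the best response is 2.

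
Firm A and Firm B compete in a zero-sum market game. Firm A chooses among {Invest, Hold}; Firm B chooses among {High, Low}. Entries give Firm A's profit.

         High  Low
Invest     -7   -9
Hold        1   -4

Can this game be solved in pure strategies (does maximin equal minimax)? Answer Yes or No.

Row minima: Invest → -9, Hold → -4; maximin = -4.
Column maxima: High → 1, Low → -4; minimax = -4.
maximin = minimax = -4, so a saddle point exists.

Yes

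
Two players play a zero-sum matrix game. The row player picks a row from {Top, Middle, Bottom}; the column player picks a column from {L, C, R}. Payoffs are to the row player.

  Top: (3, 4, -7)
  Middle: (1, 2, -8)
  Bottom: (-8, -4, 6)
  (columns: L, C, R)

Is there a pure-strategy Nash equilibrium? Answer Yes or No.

Row minima: Top → -7, Middle → -8, Bottom → -8; maximin = -7.
Column maxima: L → 3, C → 4, R → 6; minimax = 3.
-7 ≠ 3, so no pure-strategy equilibrium exists.

No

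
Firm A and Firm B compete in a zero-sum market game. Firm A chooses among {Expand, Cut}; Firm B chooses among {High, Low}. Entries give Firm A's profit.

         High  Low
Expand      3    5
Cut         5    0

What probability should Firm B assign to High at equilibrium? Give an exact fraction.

5/7

Row minima: Expand → 3, Cut → 0; maximin = 3.
Column maxima: High → 5, Low → 5; minimax = 5.
3 ≠ 5, so there is no saddle point; optimal play is mixed.
Let Firm A play Expand with probability p. Expected payoff against High: 3p + 5(1−p) = −2p + 5; against Low: 5p + 0(1−p) = 5p.
Setting these equal: −2p + 5 = 5p ⇒ −7p = -5 ⇒ p = 5/7, and the value is (-2)·(5/7) + 5 = 25/7.
For Firm B: with q = P(High), equating Expand's and Cut's payoffs gives −2q + 5 = 5q ⇒ q = 5/7.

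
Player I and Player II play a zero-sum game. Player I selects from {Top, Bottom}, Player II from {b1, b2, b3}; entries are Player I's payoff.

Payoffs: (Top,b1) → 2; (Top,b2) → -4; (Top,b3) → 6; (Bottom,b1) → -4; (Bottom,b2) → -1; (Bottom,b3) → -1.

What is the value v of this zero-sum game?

-2

Row minima: Top → -4, Bottom → -4; maximin = -4.
Column maxima: b1 → 2, b2 → -1, b3 → 6; minimax = -1.
-4 ≠ -1, so there is no saddle point; optimal play is mixed.
b3 is strictly dominated by b1 (it gives Player I strictly more in every row), so Player II never plays it.
On the remaining 2×2 (Top, Bottom vs b1, b2):
Let Player I play Top with probability p. Expected payoff against b1: 2p + (-4)(1−p) = 6p − 4; against b2: (-4)p + (-1)(1−p) = −3p − 1.
Setting these equal: 6p − 4 = −3p − 1 ⇒ 9p = 3 ⇒ p = 1/3, and the value is (6)·(1/3) − 4 = -2.
For Player II: with q = P(b1), equating Top's and Bottom's payoffs gives 6q − 4 = −3q − 1 ⇒ q = 1/3.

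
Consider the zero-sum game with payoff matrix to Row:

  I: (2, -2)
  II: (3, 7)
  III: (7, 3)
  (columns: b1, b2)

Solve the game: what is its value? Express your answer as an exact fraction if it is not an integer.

Row minima: I → -2, II → 3, III → 3; maximin = 3.
Column maxima: b1 → 7, b2 → 7; minimax = 7.
3 ≠ 7, so there is no saddle point; optimal play is mixed.
I is strictly dominated by II, so Row never plays it.
On the remaining 2×2 (II, III vs b1, b2):
Let Row play II with probability p. Expected payoff against b1: 3p + 7(1−p) = −4p + 7; against b2: 7p + 3(1−p) = 4p + 3.
Setting these equal: −4p + 7 = 4p + 3 ⇒ −8p = -4 ⇒ p = 1/2, and the value is (-4)·(1/2) + 7 = 5.
For Column: with q = P(b1), equating II's and III's payoffs gives −4q + 7 = 4q + 3 ⇒ q = 1/2.

5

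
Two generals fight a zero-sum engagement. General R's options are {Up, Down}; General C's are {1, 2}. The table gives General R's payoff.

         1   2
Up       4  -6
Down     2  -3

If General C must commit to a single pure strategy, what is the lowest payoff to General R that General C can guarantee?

-3

Column maxima: 1 → 4, 2 → -3.
The smallest of these is -3.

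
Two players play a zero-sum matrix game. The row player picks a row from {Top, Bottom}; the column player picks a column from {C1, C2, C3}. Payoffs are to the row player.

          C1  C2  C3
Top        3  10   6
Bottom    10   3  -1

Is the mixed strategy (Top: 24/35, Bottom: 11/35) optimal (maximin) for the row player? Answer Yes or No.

No

Against C1 this mix gives (24/35)·3 + (11/35)·10 = 26/5.
Against C2 this mix gives (24/35)·10 + (11/35)·3 = 39/5.
Against C3 this mix gives (24/35)·6 + (11/35)·(-1) = 19/5.
The column player will play C3, holding the row player to 19/5. Shifting weight toward the row that does better against C3 would raise this floor (the equalizing mix achieves 9/2 against both C3 and C1), so the proposed strategy is not optimal.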